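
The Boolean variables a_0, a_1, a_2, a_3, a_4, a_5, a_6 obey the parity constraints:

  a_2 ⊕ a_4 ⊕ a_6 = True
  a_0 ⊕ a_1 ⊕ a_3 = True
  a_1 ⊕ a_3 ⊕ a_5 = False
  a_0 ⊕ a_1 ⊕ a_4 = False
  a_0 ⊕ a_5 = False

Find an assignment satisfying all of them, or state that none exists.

Unsatisfiable — no assignment works.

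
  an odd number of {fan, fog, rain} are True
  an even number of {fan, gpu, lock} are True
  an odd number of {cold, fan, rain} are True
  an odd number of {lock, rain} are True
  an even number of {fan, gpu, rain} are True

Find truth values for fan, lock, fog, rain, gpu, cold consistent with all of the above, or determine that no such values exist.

The formula is unsatisfiable.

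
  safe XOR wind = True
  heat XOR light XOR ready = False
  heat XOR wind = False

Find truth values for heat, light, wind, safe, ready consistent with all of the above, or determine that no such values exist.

heat = True, light = False, wind = True, safe = False, ready = True

safe XOR wind = F XOR T = True ✓
heat XOR light XOR ready = T XOR F XOR T = False ✓
heat XOR wind = T XOR T = False ✓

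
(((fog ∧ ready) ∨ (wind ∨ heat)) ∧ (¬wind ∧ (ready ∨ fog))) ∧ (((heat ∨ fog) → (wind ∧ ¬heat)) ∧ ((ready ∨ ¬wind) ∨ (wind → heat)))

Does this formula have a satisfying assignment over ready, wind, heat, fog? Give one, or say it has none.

Unsatisfiable

Case wind = True: the conjunct ¬wind is False.
Case wind = False: the formula simplifies to (((fog ∧ ready) ∨ heat) ∧ (ready ∨ fog)) ∧ ¬((heat ∨ fog)).
  fog = True: the conjunct ¬((heat ∨ fog)) becomes ¬((heat ∨ True)) = False.
  fog = False: simplifies to (heat ∧ ready) ∧ ¬heat.
    heat = True: the conjunct ¬heat is False.
    heat = False: the conjunct heat is False.
Both cases fail — unsatisfiable.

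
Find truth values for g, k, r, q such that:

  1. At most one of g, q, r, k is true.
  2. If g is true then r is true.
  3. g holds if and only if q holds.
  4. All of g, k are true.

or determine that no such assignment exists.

Unsatisfiable

Case g = True:
  (1) with g=T forces q = False.
  Constraint (3) is violated (g=T, q=F) — contradiction.
Case g = False:
  Constraint (4) is violated (g=F) — contradiction.
Both cases fail — unsatisfiable.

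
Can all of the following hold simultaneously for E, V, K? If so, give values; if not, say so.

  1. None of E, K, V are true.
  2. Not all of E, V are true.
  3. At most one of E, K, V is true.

E: False; V: False; K: False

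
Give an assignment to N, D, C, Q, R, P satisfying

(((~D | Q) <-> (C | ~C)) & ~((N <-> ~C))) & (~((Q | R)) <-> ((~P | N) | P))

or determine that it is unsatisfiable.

N = True; D = False; C = True; Q = False; R = False; P = True

  ((~D | Q) <-> (C | ~C)) & ~((N <-> ~C)) = True
    (~D | Q) <-> (C | ~C) = True
      ~D | Q = True
        ~D = True
      C | ~C = True
        ~C = False
    ~((N <-> ~C)) = True
      N <-> ~C = False
        ~C = False
  ~((Q | R)) <-> ((~P | N) | P) = True
    ~((Q | R)) = True
      Q | R = False
    (~P | N) | P = True
      ~P | N = True
        ~P = False
Both conjuncts True, so the formula holds.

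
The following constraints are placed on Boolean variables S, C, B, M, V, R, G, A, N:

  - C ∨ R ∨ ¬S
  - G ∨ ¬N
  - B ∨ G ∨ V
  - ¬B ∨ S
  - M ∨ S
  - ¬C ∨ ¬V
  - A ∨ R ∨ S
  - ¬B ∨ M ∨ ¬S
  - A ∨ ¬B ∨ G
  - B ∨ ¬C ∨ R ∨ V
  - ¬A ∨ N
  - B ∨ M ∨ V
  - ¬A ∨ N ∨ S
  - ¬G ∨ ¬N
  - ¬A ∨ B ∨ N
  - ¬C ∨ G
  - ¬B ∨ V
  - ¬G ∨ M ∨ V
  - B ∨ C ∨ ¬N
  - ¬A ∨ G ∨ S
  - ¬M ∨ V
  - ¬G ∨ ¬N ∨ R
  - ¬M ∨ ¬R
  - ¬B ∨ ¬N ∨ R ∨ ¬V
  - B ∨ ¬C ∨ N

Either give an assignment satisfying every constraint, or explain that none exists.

S=T, C=F, B=F, M=F, V=T, R=T, G=T, A=F, N=F

Set S = True.
Set C = False.
  then (C ∨ R ∨ ¬S) forces R = True.
  then (¬M ∨ ¬R) forces M = False.
  then (¬B ∨ M ∨ ¬S) forces B = False.
  then (B ∨ M ∨ V) forces V = True.
  then (B ∨ C ∨ ¬N) forces N = False.
  then (¬A ∨ N) forces A = False.
Set G = True.
All clauses satisfied.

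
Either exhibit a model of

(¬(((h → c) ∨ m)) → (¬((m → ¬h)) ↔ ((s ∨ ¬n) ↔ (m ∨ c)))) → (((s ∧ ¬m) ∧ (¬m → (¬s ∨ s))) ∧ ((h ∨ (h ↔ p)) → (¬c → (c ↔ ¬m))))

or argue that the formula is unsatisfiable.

h = True; n = True; s = False; c = False; p = True; m = False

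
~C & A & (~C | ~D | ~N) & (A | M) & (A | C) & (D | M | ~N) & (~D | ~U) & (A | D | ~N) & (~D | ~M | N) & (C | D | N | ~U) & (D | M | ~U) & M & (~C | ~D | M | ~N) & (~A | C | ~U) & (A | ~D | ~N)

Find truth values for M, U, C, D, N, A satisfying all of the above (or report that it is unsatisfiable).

M = True, U = False, C = False, D = False, N = True, A = True

Unit clause (~C) forces C = False.
Unit clause (A) forces A = True.
Unit clause (M) forces M = True.
In (~A | C | ~U) only ~U is left, so U = False.
Set D = False.
Set N = True.
All clauses satisfied.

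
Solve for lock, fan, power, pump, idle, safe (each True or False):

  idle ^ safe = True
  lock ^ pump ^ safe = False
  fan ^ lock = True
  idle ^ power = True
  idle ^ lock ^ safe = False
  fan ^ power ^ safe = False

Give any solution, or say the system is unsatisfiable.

lock: True, fan: False, power: False, pump: True, idle: True, safe: False

idle ^ safe = T ^ F = True ✓
lock ^ pump ^ safe = T ^ T ^ F = False ✓
fan ^ lock = F ^ T = True ✓
idle ^ power = T ^ F = True ✓
idle ^ lock ^ safe = T ^ T ^ F = False ✓
fan ^ power ^ safe = F ^ F ^ F = False ✓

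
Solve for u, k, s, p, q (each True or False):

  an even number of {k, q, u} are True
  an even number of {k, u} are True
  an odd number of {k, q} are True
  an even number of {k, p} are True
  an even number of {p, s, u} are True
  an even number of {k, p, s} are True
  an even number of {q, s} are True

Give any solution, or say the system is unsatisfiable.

u=T; k=T; s=F; p=T; q=F

{k, q, u}: 2 true → even ✓
{k, u}: 2 true → even ✓
{k, q}: 1 true → odd ✓
{k, p}: 2 true → even ✓
{p, s, u}: 2 true → even ✓
{k, p, s}: 2 true → even ✓
{q, s}: 0 true → even ✓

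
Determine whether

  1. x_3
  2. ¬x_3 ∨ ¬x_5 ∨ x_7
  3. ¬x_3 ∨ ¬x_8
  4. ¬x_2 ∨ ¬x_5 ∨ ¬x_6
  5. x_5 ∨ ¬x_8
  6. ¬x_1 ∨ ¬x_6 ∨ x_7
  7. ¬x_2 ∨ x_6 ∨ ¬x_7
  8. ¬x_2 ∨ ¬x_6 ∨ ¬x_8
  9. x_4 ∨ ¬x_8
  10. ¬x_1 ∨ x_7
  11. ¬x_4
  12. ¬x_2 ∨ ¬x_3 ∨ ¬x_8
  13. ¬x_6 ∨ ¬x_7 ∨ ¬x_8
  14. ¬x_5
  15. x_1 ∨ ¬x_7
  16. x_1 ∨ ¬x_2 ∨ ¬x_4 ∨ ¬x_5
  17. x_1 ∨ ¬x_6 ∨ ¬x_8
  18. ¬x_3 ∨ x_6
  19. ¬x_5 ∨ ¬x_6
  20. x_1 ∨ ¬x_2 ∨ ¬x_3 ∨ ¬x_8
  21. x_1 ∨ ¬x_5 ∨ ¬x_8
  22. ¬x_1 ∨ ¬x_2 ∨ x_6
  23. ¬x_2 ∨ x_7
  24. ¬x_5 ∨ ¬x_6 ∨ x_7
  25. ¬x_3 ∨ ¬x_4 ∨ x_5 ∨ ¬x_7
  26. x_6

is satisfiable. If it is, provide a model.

x_1 = True, x_2 = True, x_3 = True, x_4 = False, x_5 = False, x_6 = True, x_7 = True, x_8 = False

Unit clause (x_3) forces x_3 = True.
In (¬x_3 ∨ ¬x_8) only ¬x_8 is left, so x_8 = False.
Unit clause (¬x_4) forces x_4 = False.
Unit clause (¬x_5) forces x_5 = False.
In (¬x_3 ∨ x_6) only x_6 is left, so x_6 = True.
Set x_1 = True.
  then (¬x_1 ∨ ¬x_6 ∨ x_7) forces x_7 = True.
Set x_2 = True.
All clauses satisfied.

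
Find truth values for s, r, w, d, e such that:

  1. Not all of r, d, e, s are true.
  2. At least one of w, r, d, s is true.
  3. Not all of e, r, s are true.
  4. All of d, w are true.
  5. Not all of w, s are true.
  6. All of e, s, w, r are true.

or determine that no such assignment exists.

UNSATISFIABLE

Case s = True:
  (4) forces d = True.
  (4) forces w = True.
  Constraint (5) is violated (w=T, s=T) — contradiction.
Case s = False:
  Constraint (6) is violated (s=F) — contradiction.
Both cases fail — unsatisfiable.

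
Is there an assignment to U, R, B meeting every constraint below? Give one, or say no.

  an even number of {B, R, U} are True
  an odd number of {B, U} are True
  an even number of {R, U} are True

U = True, R = True, B = False

{B, R, U}: 2 true → even ✓
{B, U}: 1 true → odd ✓
{R, U}: 2 true → even ✓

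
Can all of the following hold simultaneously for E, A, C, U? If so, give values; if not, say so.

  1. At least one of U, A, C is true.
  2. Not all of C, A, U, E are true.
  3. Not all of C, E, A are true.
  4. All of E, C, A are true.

Case E = True:
  (4) forces C = True.
  (3) with C=T, E=T forces A = False.
  Constraint (4) is violated (A=F) — contradiction.
Case E = False:
  Constraint (4) is violated (E=F) — contradiction.
Both cases fail — unsatisfiable.

The formula is unsatisfiable.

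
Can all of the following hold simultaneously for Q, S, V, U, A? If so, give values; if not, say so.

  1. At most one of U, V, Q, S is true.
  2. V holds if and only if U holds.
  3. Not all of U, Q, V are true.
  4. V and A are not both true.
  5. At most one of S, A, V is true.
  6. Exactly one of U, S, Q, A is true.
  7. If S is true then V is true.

Q: False; S: False; V: False; U: False; A: True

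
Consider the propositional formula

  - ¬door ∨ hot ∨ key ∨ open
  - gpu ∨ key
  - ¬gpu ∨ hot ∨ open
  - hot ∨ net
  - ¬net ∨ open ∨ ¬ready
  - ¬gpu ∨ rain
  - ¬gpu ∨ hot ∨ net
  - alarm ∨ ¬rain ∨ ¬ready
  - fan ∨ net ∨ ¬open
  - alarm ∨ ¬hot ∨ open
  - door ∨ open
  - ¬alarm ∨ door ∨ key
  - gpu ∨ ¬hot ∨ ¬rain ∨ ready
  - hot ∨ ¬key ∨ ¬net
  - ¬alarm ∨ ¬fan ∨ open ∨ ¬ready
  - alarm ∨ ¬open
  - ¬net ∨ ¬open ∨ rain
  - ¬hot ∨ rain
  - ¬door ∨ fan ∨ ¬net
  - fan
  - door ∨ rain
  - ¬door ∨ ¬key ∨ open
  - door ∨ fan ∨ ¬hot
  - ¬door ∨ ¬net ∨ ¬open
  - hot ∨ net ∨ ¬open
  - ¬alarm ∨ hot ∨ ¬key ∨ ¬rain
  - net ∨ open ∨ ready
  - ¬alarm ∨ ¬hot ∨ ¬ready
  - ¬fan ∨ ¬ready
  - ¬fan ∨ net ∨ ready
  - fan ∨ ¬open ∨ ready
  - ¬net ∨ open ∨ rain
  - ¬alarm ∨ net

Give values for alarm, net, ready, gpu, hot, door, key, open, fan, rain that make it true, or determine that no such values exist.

alarm: True; net: True; ready: False; gpu: True; hot: True; door: False; key: True; open: True; fan: True; rain: True

Unit clause (fan) forces fan = True.
In (¬fan ∨ ¬ready) only ¬ready is left, so ready = False.
In (¬fan ∨ net ∨ ready) only net is left, so net = True.
Set alarm = True.
Try gpu = False:
  (gpu ∨ key) forces key = True.
  (hot ∨ ¬key ∨ ¬net) forces hot = True.
  (gpu ∨ ¬hot ∨ ¬rain ∨ ready) forces rain = False.
  clause (¬hot ∨ rain) is falsified — backtrack.
So gpu = True.
  then (¬gpu ∨ rain) forces rain = True.
Set hot = True.
Set door = False.
  then (door ∨ open) forces open = True.
  then (¬alarm ∨ door ∨ key) forces key = True.
All clauses satisfied.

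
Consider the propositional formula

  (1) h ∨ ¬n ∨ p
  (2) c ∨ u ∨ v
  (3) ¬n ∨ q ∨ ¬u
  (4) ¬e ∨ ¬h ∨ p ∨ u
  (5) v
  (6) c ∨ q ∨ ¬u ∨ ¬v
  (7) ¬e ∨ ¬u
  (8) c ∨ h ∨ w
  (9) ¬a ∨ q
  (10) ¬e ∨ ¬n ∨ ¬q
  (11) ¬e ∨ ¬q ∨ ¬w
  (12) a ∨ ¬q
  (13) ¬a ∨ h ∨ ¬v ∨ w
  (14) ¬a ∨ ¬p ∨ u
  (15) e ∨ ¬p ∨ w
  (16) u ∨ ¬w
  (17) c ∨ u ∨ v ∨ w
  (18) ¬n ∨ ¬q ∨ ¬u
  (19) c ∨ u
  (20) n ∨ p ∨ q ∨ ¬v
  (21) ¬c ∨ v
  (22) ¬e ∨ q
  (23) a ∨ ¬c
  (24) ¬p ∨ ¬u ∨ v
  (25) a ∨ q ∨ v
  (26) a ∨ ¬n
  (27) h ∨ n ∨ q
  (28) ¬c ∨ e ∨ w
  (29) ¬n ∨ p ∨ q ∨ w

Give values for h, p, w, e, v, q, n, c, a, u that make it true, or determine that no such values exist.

Unit clause (v) forces v = True.
Set h = True.
Set p = True.
Try w = False:
  (e ∨ ¬p ∨ w) forces e = True.
  (¬e ∨ ¬u) forces u = False.
  (¬a ∨ ¬p ∨ u) forces a = False.
  (a ∨ ¬q) forces q = False.
  clause (¬e ∨ q) is falsified — backtrack.
So w = True.
  then (u ∨ ¬w) forces u = True.
  then (¬e ∨ ¬u) forces e = False.
Set q = True.
  then (a ∨ ¬q) forces a = True.
  then (¬n ∨ ¬q ∨ ¬u) forces n = False.
Set c = True.
All clauses satisfied.

h: True; p: True; w: True; e: False; v: True; q: True; n: False; c: True; a: True; u: True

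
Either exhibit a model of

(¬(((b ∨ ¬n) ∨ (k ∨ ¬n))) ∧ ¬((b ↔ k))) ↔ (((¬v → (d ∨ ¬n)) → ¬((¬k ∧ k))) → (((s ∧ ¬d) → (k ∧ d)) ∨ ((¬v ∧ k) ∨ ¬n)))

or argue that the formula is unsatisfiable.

b = False, s = True, d = False, v = False, n = True, k = False

  (¬(((b ∨ ¬n) ∨ (k ∨ ¬n))) ∧ ¬((b ↔ k))) ↔ (((¬v → (d ∨ ¬n)) → ¬((¬k ∧ k))) → (((s ∧ ¬d) → (k ∧ d)) ∨ ((¬v ∧ k) ∨ ¬n))) = True
    ¬(((b ∨ ¬n) ∨ (k ∨ ¬n))) ∧ ¬((b ↔ k)) = False
      ¬(((b ∨ ¬n) ∨ (k ∨ ¬n))) = True
        (b ∨ ¬n) ∨ (k ∨ ¬n) = False
          b ∨ ¬n = False
            ¬n = False
          k ∨ ¬n = False
            ¬n = False
      ¬((b ↔ k)) = False
        b ↔ k = True
    ((¬v → (d ∨ ¬n)) → ¬((¬k ∧ k))) → (((s ∧ ¬d) → (k ∧ d)) ∨ ((¬v ∧ k) ∨ ¬n)) = False
      (¬v → (d ∨ ¬n)) → ¬((¬k ∧ k)) = True
        ¬v → (d ∨ ¬n) = False
          ¬v = True
          d ∨ ¬n = False
            ¬n = False
        ¬((¬k ∧ k)) = True
          ¬k ∧ k = False
            ¬k = True
      ((s ∧ ¬d) → (k ∧ d)) ∨ ((¬v ∧ k) ∨ ¬n) = False
        (s ∧ ¬d) → (k ∧ d) = False
          s ∧ ¬d = True
            ¬d = True
          k ∧ d = False
        (¬v ∧ k) ∨ ¬n = False
          ¬v ∧ k = False
            ¬v = True
          ¬n = False
The formula evaluates to True.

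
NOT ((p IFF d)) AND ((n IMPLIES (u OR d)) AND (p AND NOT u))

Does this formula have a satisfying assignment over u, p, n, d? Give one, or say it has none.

u = False, p = True, n = False, d = False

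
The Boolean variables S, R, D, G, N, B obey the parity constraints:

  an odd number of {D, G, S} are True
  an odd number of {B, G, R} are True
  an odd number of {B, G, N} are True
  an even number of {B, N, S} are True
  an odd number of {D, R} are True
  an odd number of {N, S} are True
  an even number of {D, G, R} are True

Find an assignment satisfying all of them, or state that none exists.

S = False; R = True; D = False; G = True; N = True; B = True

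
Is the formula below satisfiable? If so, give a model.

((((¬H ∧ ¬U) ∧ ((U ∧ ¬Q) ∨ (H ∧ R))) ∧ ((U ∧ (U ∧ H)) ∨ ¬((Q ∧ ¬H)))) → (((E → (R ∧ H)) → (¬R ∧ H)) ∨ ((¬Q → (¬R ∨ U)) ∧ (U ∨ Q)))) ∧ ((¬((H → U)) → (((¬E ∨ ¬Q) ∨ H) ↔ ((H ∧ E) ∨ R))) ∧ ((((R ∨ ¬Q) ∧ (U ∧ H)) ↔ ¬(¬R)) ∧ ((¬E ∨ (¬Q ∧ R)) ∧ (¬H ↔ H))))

The conjunct ¬H ↔ H is unsatisfiable on its own:
  H=F: evaluates to False.
  H=T: evaluates to False.
So the whole conjunction is unsatisfiable.

Unsatisfiable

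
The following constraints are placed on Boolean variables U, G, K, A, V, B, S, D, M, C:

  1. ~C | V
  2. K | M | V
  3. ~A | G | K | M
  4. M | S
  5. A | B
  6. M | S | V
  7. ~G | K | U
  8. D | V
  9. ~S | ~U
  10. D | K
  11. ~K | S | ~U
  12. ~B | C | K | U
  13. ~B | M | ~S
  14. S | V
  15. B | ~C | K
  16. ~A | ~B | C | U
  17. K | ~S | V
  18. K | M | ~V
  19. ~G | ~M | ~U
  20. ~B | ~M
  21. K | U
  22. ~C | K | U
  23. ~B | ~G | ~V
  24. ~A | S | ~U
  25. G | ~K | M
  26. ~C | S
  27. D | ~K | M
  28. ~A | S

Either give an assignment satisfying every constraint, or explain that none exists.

Set U = False.
  then (K | U) forces K = True.
Set G = True.
Try A = False:
  (A | B) forces B = True.
  (~B | ~M) forces M = False.
  (M | S) forces S = True.
  clause (~B | M | ~S) is falsified — backtrack.
So A = True.
  then (~A | S) forces S = True.
Set V = True.
  then (~B | ~G | ~V) forces B = False.
Set D = True.
Set M = True.
Set C = False.
All clauses satisfied.

U = False, G = True, K = True, A = True, V = True, B = False, S = True, D = True, M = True, C = False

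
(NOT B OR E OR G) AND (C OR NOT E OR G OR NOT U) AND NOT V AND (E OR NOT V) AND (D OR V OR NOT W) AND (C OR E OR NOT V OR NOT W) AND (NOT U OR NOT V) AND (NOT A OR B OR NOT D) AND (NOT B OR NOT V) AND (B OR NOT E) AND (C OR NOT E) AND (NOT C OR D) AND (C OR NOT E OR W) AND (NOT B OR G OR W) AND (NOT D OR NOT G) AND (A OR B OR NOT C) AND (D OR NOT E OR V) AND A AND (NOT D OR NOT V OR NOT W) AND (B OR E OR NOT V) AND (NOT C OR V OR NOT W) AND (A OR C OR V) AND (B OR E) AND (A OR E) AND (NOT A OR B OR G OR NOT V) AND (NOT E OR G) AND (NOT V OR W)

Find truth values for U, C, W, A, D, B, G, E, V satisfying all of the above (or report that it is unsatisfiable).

U = False, C = False, W = False, A = True, D = False, B = True, G = True, E = False, V = False

Unit clause (NOT V) forces V = False.
Unit clause (A) forces A = True.
Set U = False.
Try C = True:
  (NOT C OR D) forces D = True.
  (NOT A OR B OR NOT D) forces B = True.
  (NOT D OR NOT G) forces G = False.
  (NOT B OR E OR G) forces E = True.
  clause (NOT E OR G) is falsified — backtrack.
So C = False.
  then (C OR NOT E) forces E = False.
  then (B OR E) forces B = True.
  then (NOT B OR E OR G) forces G = True.
  then (NOT D OR NOT G) forces D = False.
  then (D OR V OR NOT W) forces W = False.
All clauses satisfied.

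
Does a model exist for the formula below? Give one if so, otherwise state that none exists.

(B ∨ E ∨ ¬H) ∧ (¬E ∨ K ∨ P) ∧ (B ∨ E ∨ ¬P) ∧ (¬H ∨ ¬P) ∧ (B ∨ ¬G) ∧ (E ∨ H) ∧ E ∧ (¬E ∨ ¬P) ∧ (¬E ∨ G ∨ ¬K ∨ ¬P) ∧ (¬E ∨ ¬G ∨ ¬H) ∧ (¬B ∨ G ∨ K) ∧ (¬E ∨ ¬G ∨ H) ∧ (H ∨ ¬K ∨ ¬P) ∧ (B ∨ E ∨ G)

P=F, E=T, G=F, H=F, K=T, B=T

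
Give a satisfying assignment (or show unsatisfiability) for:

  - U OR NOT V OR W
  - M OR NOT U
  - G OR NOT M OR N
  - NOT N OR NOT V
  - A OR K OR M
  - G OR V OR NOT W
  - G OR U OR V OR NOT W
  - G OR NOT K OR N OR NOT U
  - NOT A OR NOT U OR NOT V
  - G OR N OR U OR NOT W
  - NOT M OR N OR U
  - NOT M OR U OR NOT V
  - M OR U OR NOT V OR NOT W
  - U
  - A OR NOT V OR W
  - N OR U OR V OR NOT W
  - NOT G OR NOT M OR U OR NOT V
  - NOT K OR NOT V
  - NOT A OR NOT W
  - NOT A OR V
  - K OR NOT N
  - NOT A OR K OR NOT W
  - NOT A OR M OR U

K = False, U = True, A = False, G = True, W = True, M = True, N = False, V = True

Unit clause (U) forces U = True.
In (M OR NOT U) only M is left, so M = True.
Set K = False.
  then (K OR NOT N) forces N = False.
  then (G OR NOT M OR N) forces G = True.
Try A = True:
  (NOT A OR NOT U OR NOT V) forces V = False.
  clause (NOT A OR V) is falsified — backtrack.
So A = False.
Set W = True.
Set V = True.
All clauses satisfied.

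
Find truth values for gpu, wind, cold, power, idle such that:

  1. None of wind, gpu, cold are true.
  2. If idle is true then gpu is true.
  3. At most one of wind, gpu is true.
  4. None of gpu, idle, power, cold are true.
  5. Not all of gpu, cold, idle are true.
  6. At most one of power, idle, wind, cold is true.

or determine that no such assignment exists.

gpu = False, wind = False, cold = False, power = False, idle = False

  (1) {wind, gpu, cold}: 0 true — none ✓
  (2) idle=F ⇒ gpu: vacuous ✓
  (3) {wind, gpu}: 0 true — at most one ✓
  (4) {gpu, idle, power, cold}: 0 true — none ✓
  (5) {gpu, cold, idle}: 0/3 true — not all ✓
  (6) {power, idle, wind, cold}: 0 true — at most one ✓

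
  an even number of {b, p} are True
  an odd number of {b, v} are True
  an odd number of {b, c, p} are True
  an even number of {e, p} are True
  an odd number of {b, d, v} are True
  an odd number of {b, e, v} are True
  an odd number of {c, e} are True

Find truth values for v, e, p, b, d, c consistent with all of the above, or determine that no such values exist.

v = True; e = False; p = False; b = False; d = False; c = True

{b, p}: 0 true → even ✓
{b, v}: 1 true → odd ✓
{b, c, p}: 1 true → odd ✓
{e, p}: 0 true → even ✓
{b, d, v}: 1 true → odd ✓
{b, e, v}: 1 true → odd ✓
{c, e}: 1 true → odd ✓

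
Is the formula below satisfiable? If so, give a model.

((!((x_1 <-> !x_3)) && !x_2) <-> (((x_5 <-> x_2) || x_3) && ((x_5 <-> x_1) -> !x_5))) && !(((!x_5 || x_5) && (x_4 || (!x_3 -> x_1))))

x_1 = False, x_2 = False, x_3 = False, x_4 = False, x_5 = False

  (!((x_1 <-> !x_3)) && !x_2) <-> (((x_5 <-> x_2) || x_3) && ((x_5 <-> x_1) -> !x_5)) = True
    !((x_1 <-> !x_3)) && !x_2 = True
      !((x_1 <-> !x_3)) = True
        x_1 <-> !x_3 = False
          !x_3 = True
      !x_2 = True
    ((x_5 <-> x_2) || x_3) && ((x_5 <-> x_1) -> !x_5) = True
      (x_5 <-> x_2) || x_3 = True
        x_5 <-> x_2 = True
      (x_5 <-> x_1) -> !x_5 = True
        x_5 <-> x_1 = True
        !x_5 = True
  !(((!x_5 || x_5) && (x_4 || (!x_3 -> x_1)))) = True
    (!x_5 || x_5) && (x_4 || (!x_3 -> x_1)) = False
      !x_5 || x_5 = True
        !x_5 = True
      x_4 || (!x_3 -> x_1) = False
        !x_3 -> x_1 = False
          !x_3 = True
Both conjuncts True, so the formula holds.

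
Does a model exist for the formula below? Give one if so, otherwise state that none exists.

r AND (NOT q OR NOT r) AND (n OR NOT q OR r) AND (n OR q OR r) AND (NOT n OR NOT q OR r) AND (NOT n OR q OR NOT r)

r: True, q: False, n: False

Unit clause (r) forces r = True.
In (NOT q OR NOT r) only NOT q is left, so q = False.
In (NOT n OR q OR NOT r) only NOT n is left, so n = False.
Check each clause:
  (r): r holds.
  (NOT q OR NOT r): NOT q holds.
  (n OR NOT q OR r): NOT q holds.
  (n OR q OR r): r holds.
  (NOT n OR NOT q OR r): NOT n holds.
  (NOT n OR q OR NOT r): NOT n holds.
All clauses satisfied.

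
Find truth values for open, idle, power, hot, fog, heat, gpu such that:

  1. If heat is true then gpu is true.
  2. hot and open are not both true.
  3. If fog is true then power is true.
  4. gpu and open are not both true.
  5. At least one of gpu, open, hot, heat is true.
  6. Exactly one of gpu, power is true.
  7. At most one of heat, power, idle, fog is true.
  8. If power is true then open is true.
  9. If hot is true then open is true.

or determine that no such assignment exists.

open = False; idle = False; power = False; hot = False; fog = False; heat = True; gpu = True

  (1) heat=T ⇒ gpu: T ✓
  (2) hot=F, open=F — not both ✓
  (3) fog=F ⇒ power: vacuous ✓
  (4) gpu=T, open=F — not both ✓
  (5) {gpu, open, hot, heat}: 2 true — at least one ✓
  (6) {gpu, power}: 1 true — exactly one ✓
  (7) {heat, power, idle, fog}: 1 true — at most one ✓
  (8) power=F ⇒ open: vacuous ✓
  (9) hot=F ⇒ open: vacuous ✓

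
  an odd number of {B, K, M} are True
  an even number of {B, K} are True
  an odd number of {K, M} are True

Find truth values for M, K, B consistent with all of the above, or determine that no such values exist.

M = True; K = False; B = False

{B, K, M}: 1 true → odd ✓
{B, K}: 0 true → even ✓
{K, M}: 1 true → odd ✓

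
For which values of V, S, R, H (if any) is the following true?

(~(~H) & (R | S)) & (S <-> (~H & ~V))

V=T; S=F; R=T; H=T

  ~(~H) & (R | S) = True
    ~(~H) = True
      ~H = False
    R | S = True
  S <-> (~H & ~V) = True
    ~H & ~V = False
      ~H = False
      ~V = False
Both conjuncts True, so the formula holds.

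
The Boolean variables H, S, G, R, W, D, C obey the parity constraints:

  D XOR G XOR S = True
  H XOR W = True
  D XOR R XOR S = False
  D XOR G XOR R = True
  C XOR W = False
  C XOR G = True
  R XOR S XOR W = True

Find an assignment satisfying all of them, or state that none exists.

H=F, S=T, G=F, R=T, W=T, D=F, C=T

D XOR G XOR S = F XOR F XOR T = True ✓
H XOR W = F XOR T = True ✓
D XOR R XOR S = F XOR T XOR T = False ✓
D XOR G XOR R = F XOR F XOR T = True ✓
C XOR W = T XOR T = False ✓
C XOR G = T XOR F = True ✓
R XOR S XOR W = T XOR T XOR T = True ✓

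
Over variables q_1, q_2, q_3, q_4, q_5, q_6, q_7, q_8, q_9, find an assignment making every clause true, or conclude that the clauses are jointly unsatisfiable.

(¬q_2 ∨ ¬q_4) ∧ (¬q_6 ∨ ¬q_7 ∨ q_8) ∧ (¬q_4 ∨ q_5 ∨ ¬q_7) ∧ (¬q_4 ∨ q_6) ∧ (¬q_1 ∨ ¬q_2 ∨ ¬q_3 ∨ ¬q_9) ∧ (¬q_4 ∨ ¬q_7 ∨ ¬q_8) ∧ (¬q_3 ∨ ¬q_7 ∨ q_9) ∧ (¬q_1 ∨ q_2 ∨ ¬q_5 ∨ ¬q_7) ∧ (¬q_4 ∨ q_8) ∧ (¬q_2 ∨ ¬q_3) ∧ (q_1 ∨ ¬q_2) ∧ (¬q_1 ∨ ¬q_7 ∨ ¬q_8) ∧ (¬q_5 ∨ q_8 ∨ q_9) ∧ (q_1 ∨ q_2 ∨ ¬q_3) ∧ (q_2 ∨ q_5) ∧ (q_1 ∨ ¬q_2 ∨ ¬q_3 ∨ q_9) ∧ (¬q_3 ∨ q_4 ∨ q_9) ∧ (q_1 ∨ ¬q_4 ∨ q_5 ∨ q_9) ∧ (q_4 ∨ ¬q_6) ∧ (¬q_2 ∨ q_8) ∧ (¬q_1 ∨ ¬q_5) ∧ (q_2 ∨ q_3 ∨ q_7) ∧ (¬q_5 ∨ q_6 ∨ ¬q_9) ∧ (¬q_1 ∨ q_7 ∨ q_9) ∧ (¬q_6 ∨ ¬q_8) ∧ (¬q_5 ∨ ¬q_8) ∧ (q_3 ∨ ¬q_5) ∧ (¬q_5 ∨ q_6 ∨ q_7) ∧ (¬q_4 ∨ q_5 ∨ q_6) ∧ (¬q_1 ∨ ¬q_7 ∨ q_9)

Try q_1 = False:
  (q_1 ∨ ¬q_2) forces q_2 = False.
  (q_1 ∨ q_2 ∨ ¬q_3) forces q_3 = False.
  (q_2 ∨ q_5) forces q_5 = True.
  clause (q_3 ∨ ¬q_5) is falsified — backtrack.
So q_1 = True.
  then (¬q_1 ∨ ¬q_5) forces q_5 = False.
  then (q_2 ∨ q_5) forces q_2 = True.
  then (¬q_2 ∨ q_8) forces q_8 = True.
  then (¬q_6 ∨ ¬q_8) forces q_6 = False.
  then (¬q_4 ∨ q_5 ∨ q_6) forces q_4 = False.
  then (¬q_2 ∨ ¬q_3) forces q_3 = False.
  then (¬q_1 ∨ ¬q_7 ∨ ¬q_8) forces q_7 = False.
  then (¬q_1 ∨ q_7 ∨ q_9) forces q_9 = True.
All clauses satisfied.

q_1: True, q_2: True, q_3: False, q_4: False, q_5: False, q_6: False, q_7: False, q_8: True, q_9: True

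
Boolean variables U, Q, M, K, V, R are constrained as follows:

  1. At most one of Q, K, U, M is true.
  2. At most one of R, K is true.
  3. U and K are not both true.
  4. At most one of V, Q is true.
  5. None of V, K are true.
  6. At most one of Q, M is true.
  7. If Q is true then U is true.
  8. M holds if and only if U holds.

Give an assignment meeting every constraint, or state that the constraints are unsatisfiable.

U: False, Q: False, M: False, K: False, V: False, R: False

  (1) {Q, K, U, M}: 0 true — at most one ✓
  (2) {R, K}: 0 true — at most one ✓
  (3) U=F, K=F — not both ✓
  (4) {V, Q}: 0 true — at most one ✓
  (5) {V, K}: 0 true — none ✓
  (6) {Q, M}: 0 true — at most one ✓
  (7) Q=F ⇒ U: vacuous ✓
  (8) M=F, U=F — same ✓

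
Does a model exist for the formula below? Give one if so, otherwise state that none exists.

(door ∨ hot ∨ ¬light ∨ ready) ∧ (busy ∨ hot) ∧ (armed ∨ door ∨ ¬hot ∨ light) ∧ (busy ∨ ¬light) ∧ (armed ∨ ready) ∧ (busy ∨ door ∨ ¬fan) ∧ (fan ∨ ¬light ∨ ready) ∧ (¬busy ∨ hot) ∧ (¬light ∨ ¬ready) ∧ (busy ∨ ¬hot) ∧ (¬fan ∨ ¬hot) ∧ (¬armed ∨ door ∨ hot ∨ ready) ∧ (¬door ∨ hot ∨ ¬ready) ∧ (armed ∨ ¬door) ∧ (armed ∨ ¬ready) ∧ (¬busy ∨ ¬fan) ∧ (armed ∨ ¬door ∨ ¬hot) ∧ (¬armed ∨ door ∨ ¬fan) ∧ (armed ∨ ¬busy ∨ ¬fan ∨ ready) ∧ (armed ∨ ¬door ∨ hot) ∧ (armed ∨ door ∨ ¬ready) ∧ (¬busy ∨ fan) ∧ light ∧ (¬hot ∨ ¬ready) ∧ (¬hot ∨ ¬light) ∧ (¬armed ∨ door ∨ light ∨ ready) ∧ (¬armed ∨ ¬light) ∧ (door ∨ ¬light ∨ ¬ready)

The formula is unsatisfiable.

Case armed = True:
  (light) forces light = True.
  Clause (¬armed ∨ ¬light) is falsified — contradiction.
Case armed = False:
  (armed ∨ ready) forces ready = True.
  Clause (armed ∨ ¬ready) is falsified — contradiction.
Both cases fail, so the formula is unsatisfiable.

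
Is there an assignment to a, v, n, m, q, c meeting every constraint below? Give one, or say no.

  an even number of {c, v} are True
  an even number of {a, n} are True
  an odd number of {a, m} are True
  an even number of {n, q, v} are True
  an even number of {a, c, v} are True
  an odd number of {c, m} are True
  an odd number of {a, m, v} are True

a = False, v = False, n = False, m = True, q = False, c = False

{c, v}: 0 true → even ✓
{a, n}: 0 true → even ✓
{a, m}: 1 true → odd ✓
{n, q, v}: 0 true → even ✓
{a, c, v}: 0 true → even ✓
{c, m}: 1 true → odd ✓
{a, m, v}: 1 true → odd ✓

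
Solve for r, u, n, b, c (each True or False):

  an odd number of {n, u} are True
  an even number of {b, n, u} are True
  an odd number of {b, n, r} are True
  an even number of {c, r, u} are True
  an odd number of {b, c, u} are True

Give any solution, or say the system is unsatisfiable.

r = False; u = True; n = False; b = True; c = True

{n, u}: 1 true → odd ✓
{b, n, u}: 2 true → even ✓
{b, n, r}: 1 true → odd ✓
{c, r, u}: 2 true → even ✓
{b, c, u}: 3 true → odd ✓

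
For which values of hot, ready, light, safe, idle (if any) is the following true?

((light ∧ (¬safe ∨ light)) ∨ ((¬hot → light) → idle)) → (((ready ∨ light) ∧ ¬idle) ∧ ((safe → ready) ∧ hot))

hot: True; ready: False; light: False; safe: False; idle: False

  ((light ∧ (¬safe ∨ light)) ∨ ((¬hot → light) → idle)) → (((ready ∨ light) ∧ ¬idle) ∧ ((safe → ready) ∧ hot)) = True
    (light ∧ (¬safe ∨ light)) ∨ ((¬hot → light) → idle) = False
      light ∧ (¬safe ∨ light) = False
        ¬safe ∨ light = True
          ¬safe = True
      (¬hot → light) → idle = False
        ¬hot → light = True
          ¬hot = False
    ((ready ∨ light) ∧ ¬idle) ∧ ((safe → ready) ∧ hot) = False
      (ready ∨ light) ∧ ¬idle = False
        ready ∨ light = False
        ¬idle = True
      (safe → ready) ∧ hot = True
        safe → ready = True
The formula evaluates to True.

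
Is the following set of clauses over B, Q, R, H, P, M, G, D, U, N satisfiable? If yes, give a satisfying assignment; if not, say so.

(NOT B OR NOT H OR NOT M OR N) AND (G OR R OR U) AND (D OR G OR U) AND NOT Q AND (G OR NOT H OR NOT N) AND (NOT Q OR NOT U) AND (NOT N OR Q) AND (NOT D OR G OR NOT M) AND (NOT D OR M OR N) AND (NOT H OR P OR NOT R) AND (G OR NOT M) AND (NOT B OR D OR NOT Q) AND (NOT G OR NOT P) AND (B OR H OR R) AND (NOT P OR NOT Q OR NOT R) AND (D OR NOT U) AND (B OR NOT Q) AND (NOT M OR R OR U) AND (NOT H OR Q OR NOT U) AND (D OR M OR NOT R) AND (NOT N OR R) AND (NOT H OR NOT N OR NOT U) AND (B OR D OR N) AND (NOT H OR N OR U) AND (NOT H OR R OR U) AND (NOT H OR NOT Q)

B: True; Q: False; R: False; H: False; P: False; M: False; G: True; D: False; U: False; N: False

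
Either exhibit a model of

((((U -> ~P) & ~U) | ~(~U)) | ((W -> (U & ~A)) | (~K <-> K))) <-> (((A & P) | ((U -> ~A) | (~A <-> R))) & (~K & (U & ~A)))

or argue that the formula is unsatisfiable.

W=F; A=F; P=F; R=F; K=F; U=T

  ((((U -> ~P) & ~U) | ~(~U)) | ((W -> (U & ~A)) | (~K <-> K))) <-> (((A & P) | ((U -> ~A) | (~A <-> R))) & (~K & (U & ~A))) = True
    (((U -> ~P) & ~U) | ~(~U)) | ((W -> (U & ~A)) | (~K <-> K)) = True
      ((U -> ~P) & ~U) | ~(~U) = True
        (U -> ~P) & ~U = False
          U -> ~P = True
            ~P = True
          ~U = False
        ~(~U) = True
          ~U = False
      (W -> (U & ~A)) | (~K <-> K) = True
        W -> (U & ~A) = True
          U & ~A = True
            ~A = True
        ~K <-> K = False
          ~K = True
    ((A & P) | ((U -> ~A) | (~A <-> R))) & (~K & (U & ~A)) = True
      (A & P) | ((U -> ~A) | (~A <-> R)) = True
        A & P = False
        (U -> ~A) | (~A <-> R) = True
          U -> ~A = True
            ~A = True
          ~A <-> R = False
            ~A = True
      ~K & (U & ~A) = True
        ~K = True
        U & ~A = True
          ~A = True
The formula evaluates to True.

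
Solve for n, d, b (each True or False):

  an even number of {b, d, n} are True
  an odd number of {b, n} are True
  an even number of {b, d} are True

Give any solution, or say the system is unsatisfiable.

n = False, d = True, b = True

{b, d, n}: 2 true → even ✓
{b, n}: 1 true → odd ✓
{b, d}: 2 true → even ✓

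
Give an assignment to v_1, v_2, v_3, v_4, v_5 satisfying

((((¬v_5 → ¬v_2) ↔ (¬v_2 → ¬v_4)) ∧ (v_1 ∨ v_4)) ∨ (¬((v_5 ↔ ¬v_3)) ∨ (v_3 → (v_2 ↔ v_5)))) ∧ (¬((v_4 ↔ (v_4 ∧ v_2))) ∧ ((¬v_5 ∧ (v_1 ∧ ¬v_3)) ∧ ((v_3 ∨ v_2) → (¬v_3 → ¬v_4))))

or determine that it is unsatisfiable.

v_1=T, v_2=F, v_3=F, v_4=T, v_5=F

  (((¬v_5 → ¬v_2) ↔ (¬v_2 → ¬v_4)) ∧ (v_1 ∨ v_4)) ∨ (¬((v_5 ↔ ¬v_3)) ∨ (v_3 → (v_2 ↔ v_5))) = True
    ((¬v_5 → ¬v_2) ↔ (¬v_2 → ¬v_4)) ∧ (v_1 ∨ v_4) = False
      (¬v_5 → ¬v_2) ↔ (¬v_2 → ¬v_4) = False
        ¬v_5 → ¬v_2 = True
          ¬v_5 = True
          ¬v_2 = True
        ¬v_2 → ¬v_4 = False
          ¬v_2 = True
          ¬v_4 = False
      v_1 ∨ v_4 = True
    ¬((v_5 ↔ ¬v_3)) ∨ (v_3 → (v_2 ↔ v_5)) = True
      ¬((v_5 ↔ ¬v_3)) = True
        v_5 ↔ ¬v_3 = False
          ¬v_3 = True
      v_3 → (v_2 ↔ v_5) = True
        v_2 ↔ v_5 = True
  ¬((v_4 ↔ (v_4 ∧ v_2))) ∧ ((¬v_5 ∧ (v_1 ∧ ¬v_3)) ∧ ((v_3 ∨ v_2) → (¬v_3 → ¬v_4))) = True
    ¬((v_4 ↔ (v_4 ∧ v_2))) = True
      v_4 ↔ (v_4 ∧ v_2) = False
        v_4 ∧ v_2 = False
    (¬v_5 ∧ (v_1 ∧ ¬v_3)) ∧ ((v_3 ∨ v_2) → (¬v_3 → ¬v_4)) = True
      ¬v_5 ∧ (v_1 ∧ ¬v_3) = True
        ¬v_5 = True
        v_1 ∧ ¬v_3 = True
          ¬v_3 = True
      (v_3 ∨ v_2) → (¬v_3 → ¬v_4) = True
        v_3 ∨ v_2 = False
        ¬v_3 → ¬v_4 = False
          ¬v_3 = True
          ¬v_4 = False
Both conjuncts True, so the formula holds.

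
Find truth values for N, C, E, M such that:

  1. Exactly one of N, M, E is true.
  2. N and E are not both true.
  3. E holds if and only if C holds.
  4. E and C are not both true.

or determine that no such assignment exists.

N = True, C = False, E = False, M = False

  (1) {N, M, E}: 1 true — exactly one ✓
  (2) N=T, E=F — not both ✓
  (3) E=F, C=F — same ✓
  (4) E=F, C=F — not both ✓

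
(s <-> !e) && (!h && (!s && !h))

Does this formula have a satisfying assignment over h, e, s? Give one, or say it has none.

h = False; e = True; s = False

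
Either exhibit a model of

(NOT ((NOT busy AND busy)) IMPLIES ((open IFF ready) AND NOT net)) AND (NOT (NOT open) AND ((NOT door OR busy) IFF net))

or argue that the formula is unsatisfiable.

open=T, net=F, door=T, ready=T, busy=F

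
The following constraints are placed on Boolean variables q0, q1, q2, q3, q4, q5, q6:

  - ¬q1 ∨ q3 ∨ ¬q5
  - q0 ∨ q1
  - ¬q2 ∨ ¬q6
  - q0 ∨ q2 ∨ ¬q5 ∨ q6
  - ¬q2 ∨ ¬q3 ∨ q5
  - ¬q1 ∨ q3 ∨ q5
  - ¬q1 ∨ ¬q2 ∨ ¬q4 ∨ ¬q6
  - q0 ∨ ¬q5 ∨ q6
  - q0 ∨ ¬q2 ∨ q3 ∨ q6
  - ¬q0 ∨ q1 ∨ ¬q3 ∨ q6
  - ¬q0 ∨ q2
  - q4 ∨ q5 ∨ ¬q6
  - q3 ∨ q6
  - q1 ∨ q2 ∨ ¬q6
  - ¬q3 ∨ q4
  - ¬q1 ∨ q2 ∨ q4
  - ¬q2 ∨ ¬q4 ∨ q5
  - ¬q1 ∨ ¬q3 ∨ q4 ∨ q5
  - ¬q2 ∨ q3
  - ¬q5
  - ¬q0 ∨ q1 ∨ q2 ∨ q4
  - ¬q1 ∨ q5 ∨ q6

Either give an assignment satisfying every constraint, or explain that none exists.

Unit clause (¬q5) forces q5 = False.
Try q0 = True:
  (¬q0 ∨ q2) forces q2 = True.
  (¬q2 ∨ ¬q6) forces q6 = False.
  (¬q2 ∨ ¬q3 ∨ q5) forces q3 = False.
  clause (q3 ∨ q6) is falsified — backtrack.
So q0 = False.
  then (q0 ∨ q1) forces q1 = True.
  then (¬q1 ∨ q3 ∨ q5) forces q3 = True.
  then (¬q3 ∨ q4) forces q4 = True.
  then (¬q2 ∨ ¬q4 ∨ q5) forces q2 = False.
  then (¬q1 ∨ q5 ∨ q6) forces q6 = True.
All clauses satisfied.

q0: False, q1: True, q2: False, q3: True, q4: True, q5: False, q6: True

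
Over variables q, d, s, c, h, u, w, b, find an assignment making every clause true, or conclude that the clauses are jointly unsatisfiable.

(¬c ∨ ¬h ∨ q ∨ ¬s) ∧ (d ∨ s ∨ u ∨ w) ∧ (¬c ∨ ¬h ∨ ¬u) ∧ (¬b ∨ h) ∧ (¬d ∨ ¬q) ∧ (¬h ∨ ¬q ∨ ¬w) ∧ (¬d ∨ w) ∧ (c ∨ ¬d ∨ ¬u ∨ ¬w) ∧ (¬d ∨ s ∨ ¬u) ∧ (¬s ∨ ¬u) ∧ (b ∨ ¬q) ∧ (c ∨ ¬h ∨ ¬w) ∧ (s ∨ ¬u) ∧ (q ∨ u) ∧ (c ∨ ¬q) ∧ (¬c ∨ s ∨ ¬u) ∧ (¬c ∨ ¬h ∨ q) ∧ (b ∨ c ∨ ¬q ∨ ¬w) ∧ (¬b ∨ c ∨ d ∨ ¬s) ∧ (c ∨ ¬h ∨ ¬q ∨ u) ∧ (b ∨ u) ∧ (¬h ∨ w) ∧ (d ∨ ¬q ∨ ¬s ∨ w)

Unsatisfiable — no assignment works.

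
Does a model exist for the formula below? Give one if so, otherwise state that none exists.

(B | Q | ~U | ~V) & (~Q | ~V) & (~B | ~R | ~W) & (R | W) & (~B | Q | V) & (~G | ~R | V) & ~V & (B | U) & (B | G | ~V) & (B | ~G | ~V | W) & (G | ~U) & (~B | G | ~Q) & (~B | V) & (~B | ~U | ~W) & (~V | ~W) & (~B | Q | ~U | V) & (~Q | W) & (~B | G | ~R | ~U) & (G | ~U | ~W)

B = False, U = True, W = True, R = False, Q = True, V = False, G = True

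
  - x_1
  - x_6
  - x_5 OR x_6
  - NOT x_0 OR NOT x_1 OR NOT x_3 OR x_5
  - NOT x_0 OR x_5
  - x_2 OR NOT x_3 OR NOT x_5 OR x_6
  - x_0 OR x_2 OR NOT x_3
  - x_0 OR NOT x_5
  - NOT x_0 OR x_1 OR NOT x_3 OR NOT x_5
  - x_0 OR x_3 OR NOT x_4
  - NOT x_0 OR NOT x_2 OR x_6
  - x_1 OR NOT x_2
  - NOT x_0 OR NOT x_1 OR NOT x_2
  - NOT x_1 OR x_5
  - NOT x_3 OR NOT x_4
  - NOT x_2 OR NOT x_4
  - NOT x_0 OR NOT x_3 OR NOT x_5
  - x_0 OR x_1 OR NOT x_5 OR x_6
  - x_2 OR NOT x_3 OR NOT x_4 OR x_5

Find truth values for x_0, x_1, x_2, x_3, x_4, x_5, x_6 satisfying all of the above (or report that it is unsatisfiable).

x_0=T, x_1=T, x_2=F, x_3=F, x_4=F, x_5=T, x_6=T

Unit clause (x_1) forces x_1 = True.
Unit clause (x_6) forces x_6 = True.
In (NOT x_1 OR x_5) only x_5 is left, so x_5 = True.
In (x_0 OR NOT x_5) only x_0 is left, so x_0 = True.
In (NOT x_0 OR NOT x_1 OR NOT x_2) only NOT x_2 is left, so x_2 = False.
In (NOT x_0 OR NOT x_3 OR NOT x_5) only NOT x_3 is left, so x_3 = False.
Set x_4 = False.
All clauses satisfied.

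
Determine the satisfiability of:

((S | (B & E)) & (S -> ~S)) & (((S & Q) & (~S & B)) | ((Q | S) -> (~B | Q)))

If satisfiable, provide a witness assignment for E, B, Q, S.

E=T, B=T, Q=F, S=F

  (S | (B & E)) & (S -> ~S) = True
    S | (B & E) = True
      B & E = True
    S -> ~S = True
      ~S = True
  ((S & Q) & (~S & B)) | ((Q | S) -> (~B | Q)) = True
    (S & Q) & (~S & B) = False
      S & Q = False
      ~S & B = True
        ~S = True
    (Q | S) -> (~B | Q) = True
      Q | S = False
      ~B | Q = False
        ~B = False
Both conjuncts True, so the formula holds.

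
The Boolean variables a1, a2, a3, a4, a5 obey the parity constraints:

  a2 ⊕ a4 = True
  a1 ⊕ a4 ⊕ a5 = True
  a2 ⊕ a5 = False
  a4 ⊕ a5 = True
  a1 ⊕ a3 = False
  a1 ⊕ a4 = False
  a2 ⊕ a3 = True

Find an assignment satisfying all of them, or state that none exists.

a1=F, a2=T, a3=F, a4=F, a5=T

a2 ⊕ a4 = T ⊕ F = True ✓
a1 ⊕ a4 ⊕ a5 = F ⊕ F ⊕ T = True ✓
a2 ⊕ a5 = T ⊕ T = False ✓
a4 ⊕ a5 = F ⊕ T = True ✓
a1 ⊕ a3 = F ⊕ F = False ✓
a1 ⊕ a4 = F ⊕ F = False ✓
a2 ⊕ a3 = T ⊕ F = True ✓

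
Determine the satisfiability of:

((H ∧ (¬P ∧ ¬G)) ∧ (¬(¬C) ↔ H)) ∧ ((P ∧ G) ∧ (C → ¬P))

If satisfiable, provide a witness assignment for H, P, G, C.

No satisfying assignment exists.

Case P = True: the conjunct ¬P is False.
Case P = False: the conjunct P is False.
Both cases fail — unsatisfiable.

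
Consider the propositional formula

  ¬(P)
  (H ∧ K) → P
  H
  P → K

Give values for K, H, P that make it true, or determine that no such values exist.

K=F, H=T, P=F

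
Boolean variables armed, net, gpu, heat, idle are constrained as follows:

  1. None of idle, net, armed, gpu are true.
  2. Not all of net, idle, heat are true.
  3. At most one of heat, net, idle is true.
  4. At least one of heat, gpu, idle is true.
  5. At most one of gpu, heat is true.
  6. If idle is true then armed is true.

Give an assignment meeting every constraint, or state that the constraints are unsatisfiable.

armed = False; net = False; gpu = False; heat = True; idle = False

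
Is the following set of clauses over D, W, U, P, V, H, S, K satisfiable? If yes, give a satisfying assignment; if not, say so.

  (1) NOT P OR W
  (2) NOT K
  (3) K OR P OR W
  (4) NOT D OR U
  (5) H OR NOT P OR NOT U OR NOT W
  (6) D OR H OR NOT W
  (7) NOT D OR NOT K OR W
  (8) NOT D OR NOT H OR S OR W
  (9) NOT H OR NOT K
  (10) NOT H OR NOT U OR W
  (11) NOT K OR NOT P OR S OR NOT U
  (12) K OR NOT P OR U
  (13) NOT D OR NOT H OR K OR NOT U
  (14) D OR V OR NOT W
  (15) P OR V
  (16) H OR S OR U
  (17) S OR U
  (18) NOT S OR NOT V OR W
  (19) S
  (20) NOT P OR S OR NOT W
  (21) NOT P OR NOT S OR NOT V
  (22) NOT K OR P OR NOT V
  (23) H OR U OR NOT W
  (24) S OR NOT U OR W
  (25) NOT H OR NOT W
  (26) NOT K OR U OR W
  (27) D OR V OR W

Unit clause (NOT K) forces K = False.
Unit clause (S) forces S = True.
Set D = True.
  then (NOT D OR U) forces U = True.
  then (NOT D OR NOT H OR K OR NOT U) forces H = False.
Try W = False:
  (NOT P OR W) forces P = False.
  clause (K OR P OR W) is falsified — backtrack.
So W = True.
  then (H OR NOT P OR NOT U OR NOT W) forces P = False.
  then (P OR V) forces V = True.
All clauses satisfied.

D: True; W: True; U: True; P: False; V: True; H: False; S: True; K: False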